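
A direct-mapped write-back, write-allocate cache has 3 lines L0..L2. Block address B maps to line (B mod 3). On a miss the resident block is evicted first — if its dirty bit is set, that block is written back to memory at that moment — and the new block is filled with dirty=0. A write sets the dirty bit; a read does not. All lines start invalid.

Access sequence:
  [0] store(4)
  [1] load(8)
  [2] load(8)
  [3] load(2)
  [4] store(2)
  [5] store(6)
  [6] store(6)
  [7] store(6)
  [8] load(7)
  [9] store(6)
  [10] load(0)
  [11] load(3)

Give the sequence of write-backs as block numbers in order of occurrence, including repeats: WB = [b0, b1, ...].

0: W B4 -> L1 miss  d=D]
1: R B8 -> L2 miss  d=-]
2: R B8 -> L2 hit  d=-]
3: R B2 -> L2 miss  d=-]
4: W B2 -> L2 hit  d=D]
5: W B6 -> L0 miss  d=D]
6: W B6 -> L0 hit  d=D]
7: W B6 -> L0 hit  d=D]
8: R B7 -> L1 miss wb->B4  d=-]
9: W B6 -> L0 hit  d=D]
10: R B0 -> L0 miss wb->B6  d=-]
11: R B3 -> L0 miss  d=-]

WB = [4, 6]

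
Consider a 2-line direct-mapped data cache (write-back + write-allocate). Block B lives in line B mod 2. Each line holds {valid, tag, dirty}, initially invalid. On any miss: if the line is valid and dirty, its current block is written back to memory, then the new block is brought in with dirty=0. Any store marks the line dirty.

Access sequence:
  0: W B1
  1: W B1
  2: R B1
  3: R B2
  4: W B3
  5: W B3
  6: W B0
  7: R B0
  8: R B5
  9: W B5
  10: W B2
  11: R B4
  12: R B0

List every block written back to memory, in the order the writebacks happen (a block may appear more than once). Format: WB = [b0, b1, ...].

0: W B1 -> L1 miss  d=D]
1: W B1 -> L1 hit  d=D]
2: R B1 -> L1 hit  d=D]
3: R B2 -> L0 miss  d=-]
4: W B3 -> L1 miss wb->B1  d=D]
5: W B3 -> L1 hit  d=D]
6: W B0 -> L0 miss  d=D]
7: R B0 -> L0 hit  d=D]
8: R B5 -> L1 miss wb->B3  d=-]
9: W B5 -> L1 hit  d=D]
10: W B2 -> L0 miss wb->B0  d=D]
11: R B4 -> L0 miss wb->B2  d=-]
12: R B0 -> L0 miss  d=-]

WB = [1, 3, 0, 2]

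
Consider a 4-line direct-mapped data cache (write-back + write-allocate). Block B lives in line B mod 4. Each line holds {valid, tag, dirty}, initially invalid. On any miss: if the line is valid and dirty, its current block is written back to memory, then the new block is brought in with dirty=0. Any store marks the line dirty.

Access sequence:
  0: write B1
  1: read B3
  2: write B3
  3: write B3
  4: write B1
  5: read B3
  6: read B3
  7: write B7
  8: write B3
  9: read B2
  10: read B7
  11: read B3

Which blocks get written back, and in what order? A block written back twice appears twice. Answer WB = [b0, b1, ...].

WB = [3, 7, 3]

0: W B1 -> L1 miss  d=D]
1: R B3 -> L3 miss  d=-]
2: W B3 -> L3 hit  d=D]
3: W B3 -> L3 hit  d=D]
4: W B1 -> L1 hit  d=D]
5: R B3 -> L3 hit  d=D]
6: R B3 -> L3 hit  d=D]
7: W B7 -> L3 miss wb->B3  d=D]
8: W B3 -> L3 miss wb->B7  d=D]
9: R B2 -> L2 miss  d=-]
10: R B7 -> L3 miss wb->B3  d=-]
11: R B3 -> L3 miss  d=-]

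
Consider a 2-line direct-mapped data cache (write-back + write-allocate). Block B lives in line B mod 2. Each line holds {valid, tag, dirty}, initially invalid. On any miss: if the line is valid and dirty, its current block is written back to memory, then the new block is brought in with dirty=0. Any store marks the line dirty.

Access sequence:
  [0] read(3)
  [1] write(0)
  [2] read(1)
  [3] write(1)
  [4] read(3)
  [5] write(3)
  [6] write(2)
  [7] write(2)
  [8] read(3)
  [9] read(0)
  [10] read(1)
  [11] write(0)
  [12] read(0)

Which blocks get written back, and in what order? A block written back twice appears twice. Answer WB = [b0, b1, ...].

WB = [1, 0, 2, 3]

0: R B3 -> L1 miss  d=-]
1: W B0 -> L0 miss  d=D]
2: R B1 -> L1 miss  d=-]
3: W B1 -> L1 hit  d=D]
4: R B3 -> L1 miss wb->B1  d=-]
5: W B3 -> L1 hit  d=D]
6: W B2 -> L0 miss wb->B0  d=D]
7: W B2 -> L0 hit  d=D]
8: R B3 -> L1 hit  d=D]
9: R B0 -> L0 miss wb->B2  d=-]
10: R B1 -> L1 miss wb->B3  d=-]
11: W B0 -> L0 hit  d=D]
12: R B0 -> L0 hit  d=D]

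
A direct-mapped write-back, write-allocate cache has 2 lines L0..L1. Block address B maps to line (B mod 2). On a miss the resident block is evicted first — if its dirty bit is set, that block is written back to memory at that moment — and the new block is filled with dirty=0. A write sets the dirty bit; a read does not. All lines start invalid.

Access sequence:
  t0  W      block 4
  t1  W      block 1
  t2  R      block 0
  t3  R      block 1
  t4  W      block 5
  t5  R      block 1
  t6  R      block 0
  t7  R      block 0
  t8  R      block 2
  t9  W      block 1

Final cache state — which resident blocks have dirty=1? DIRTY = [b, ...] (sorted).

DIRTY = [1]

  0 | W B4 → L0 miss [D]
  1 | W B1 → L1 miss [D]
  2 | R B0 → L0 miss wb→B4 [-]
  3 | R B1 → L1 hit [D]
  4 | W B5 → L1 miss wb→B1 [D]
  5 | R B1 → L1 miss wb→B5 [-]
  6 | R B0 → L0 hit [-]
  7 | R B0 → L0 hit [-]
  8 | R B2 → L0 miss [-]
  9 | W B1 → L1 hit [D]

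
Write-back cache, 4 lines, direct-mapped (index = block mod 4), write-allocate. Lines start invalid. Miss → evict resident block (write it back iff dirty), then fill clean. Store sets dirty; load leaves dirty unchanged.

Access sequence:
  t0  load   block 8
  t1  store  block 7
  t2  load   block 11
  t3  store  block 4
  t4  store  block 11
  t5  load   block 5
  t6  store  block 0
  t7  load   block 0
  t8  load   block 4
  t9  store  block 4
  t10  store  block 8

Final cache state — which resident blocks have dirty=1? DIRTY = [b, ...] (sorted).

  0 | R B8 → L0 miss [-]
  1 | W B7 → L3 miss [D]
  2 | R B11 → L3 miss wb→B7 [-]
  3 | W B4 → L0 miss [D]
  4 | W B11 → L3 hit [D]
  5 | R B5 → L1 miss [-]
  6 | W B0 → L0 miss wb→B4 [D]
  7 | R B0 → L0 hit [D]
  8 | R B4 → L0 miss wb→B0 [-]
  9 | W B4 → L0 hit [D]
  10 | W B8 → L0 miss wb→B4 [D]

DIRTY = [8, 11]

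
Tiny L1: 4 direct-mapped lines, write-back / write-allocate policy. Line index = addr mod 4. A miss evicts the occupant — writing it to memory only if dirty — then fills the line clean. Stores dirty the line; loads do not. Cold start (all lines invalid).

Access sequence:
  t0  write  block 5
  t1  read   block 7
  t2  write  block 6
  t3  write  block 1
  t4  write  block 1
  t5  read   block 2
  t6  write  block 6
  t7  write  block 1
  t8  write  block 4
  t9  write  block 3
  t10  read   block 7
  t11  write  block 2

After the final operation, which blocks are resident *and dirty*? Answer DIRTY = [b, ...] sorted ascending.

  0 | W B5 → L1 miss [D]
  1 | R B7 → L3 miss [-]
  2 | W B6 → L2 miss [D]
  3 | W B1 → L1 miss wb→B5 [D]
  4 | W B1 → L1 hit [D]
  5 | R B2 → L2 miss wb→B6 [-]
  6 | W B6 → L2 miss [D]
  7 | W B1 → L1 hit [D]
  8 | W B4 → L0 miss [D]
  9 | W B3 → L3 miss [D]
  10 | R B7 → L3 miss wb→B3 [-]
  11 | W B2 → L2 miss wb→B6 [D]

DIRTY = [1, 2, 4]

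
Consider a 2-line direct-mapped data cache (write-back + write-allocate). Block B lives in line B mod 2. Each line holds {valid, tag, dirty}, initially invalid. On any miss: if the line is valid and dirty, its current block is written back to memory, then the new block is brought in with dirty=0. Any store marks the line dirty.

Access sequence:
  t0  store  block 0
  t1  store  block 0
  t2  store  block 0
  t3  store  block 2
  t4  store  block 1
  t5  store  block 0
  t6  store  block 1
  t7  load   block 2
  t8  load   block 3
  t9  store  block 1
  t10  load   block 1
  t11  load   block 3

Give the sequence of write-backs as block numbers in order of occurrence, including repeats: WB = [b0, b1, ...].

0: W B0 → L0 miss [D]
1: W B0 → L0 hit [D]
2: W B0 → L0 hit [D]
3: W B2 → L0 miss wb→B0 [D]
4: W B1 → L1 miss [D]
5: W B0 → L0 miss wb→B2 [D]
6: W B1 → L1 hit [D]
7: R B2 → L0 miss wb→B0 [-]
8: R B3 → L1 miss wb→B1 [-]
9: W B1 → L1 miss [D]
10: R B1 → L1 hit [D]
11: R B3 → L1 miss wb→B1 [-]

WB = [0, 2, 0, 1, 1]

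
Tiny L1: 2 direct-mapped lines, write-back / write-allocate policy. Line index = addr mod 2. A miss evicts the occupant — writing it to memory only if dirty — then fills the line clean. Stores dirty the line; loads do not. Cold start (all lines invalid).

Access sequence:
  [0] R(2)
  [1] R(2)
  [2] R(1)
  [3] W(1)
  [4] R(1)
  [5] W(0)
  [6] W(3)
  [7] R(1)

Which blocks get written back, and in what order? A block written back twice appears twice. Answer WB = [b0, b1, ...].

  0 | R B2 → L0 miss [-]
  1 | R B2 → L0 hit [-]
  2 | R B1 → L1 miss [-]
  3 | W B1 → L1 hit [D]
  4 | R B1 → L1 hit [D]
  5 | W B0 → L0 miss [D]
  6 | W B3 → L1 miss wb→B1 [D]
  7 | R B1 → L1 miss wb→B3 [-]

WB = [1, 3]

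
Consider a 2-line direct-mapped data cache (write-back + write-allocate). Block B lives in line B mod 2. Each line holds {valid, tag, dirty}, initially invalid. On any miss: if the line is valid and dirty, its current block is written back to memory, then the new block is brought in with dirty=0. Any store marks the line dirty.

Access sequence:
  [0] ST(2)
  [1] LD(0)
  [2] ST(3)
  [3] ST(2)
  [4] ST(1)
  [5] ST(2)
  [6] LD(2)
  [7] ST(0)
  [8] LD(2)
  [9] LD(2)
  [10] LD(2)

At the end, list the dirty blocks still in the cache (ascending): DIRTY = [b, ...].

0: W B2 -> L0 miss  d=D]
1: R B0 -> L0 miss wb->B2  d=-]
2: W B3 -> L1 miss  d=D]
3: W B2 -> L0 miss  d=D]
4: W B1 -> L1 miss wb->B3  d=D]
5: W B2 -> L0 hit  d=D]
6: R B2 -> L0 hit  d=D]
7: W B0 -> L0 miss wb->B2  d=D]
8: R B2 -> L0 miss wb->B0  d=-]
9: R B2 -> L0 hit  d=-]
10: R B2 -> L0 hit  d=-]

DIRTY = [1]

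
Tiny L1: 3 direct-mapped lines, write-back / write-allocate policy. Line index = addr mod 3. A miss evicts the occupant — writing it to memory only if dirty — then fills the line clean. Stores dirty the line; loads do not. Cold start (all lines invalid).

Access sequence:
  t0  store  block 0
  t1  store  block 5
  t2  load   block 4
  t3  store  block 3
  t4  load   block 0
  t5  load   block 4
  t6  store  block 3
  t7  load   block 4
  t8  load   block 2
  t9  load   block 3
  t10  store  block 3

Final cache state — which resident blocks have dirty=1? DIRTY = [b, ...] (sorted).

  0 | W B0 → L0 miss [D]
  1 | W B5 → L2 miss [D]
  2 | R B4 → L1 miss [-]
  3 | W B3 → L0 miss wb→B0 [D]
  4 | R B0 → L0 miss wb→B3 [-]
  5 | R B4 → L1 hit [-]
  6 | W B3 → L0 miss [D]
  7 | R B4 → L1 hit [-]
  8 | R B2 → L2 miss wb→B5 [-]
  9 | R B3 → L0 hit [D]
  10 | W B3 → L0 hit [D]

DIRTY = [3]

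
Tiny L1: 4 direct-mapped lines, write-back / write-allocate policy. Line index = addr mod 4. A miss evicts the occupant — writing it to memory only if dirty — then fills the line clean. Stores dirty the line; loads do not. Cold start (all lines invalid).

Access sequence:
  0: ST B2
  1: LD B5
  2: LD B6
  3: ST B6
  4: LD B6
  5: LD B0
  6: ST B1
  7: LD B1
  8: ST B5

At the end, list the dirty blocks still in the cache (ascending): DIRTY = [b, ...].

0: W B2 → L2 miss [D]
1: R B5 → L1 miss [-]
2: R B6 → L2 miss wb→B2 [-]
3: W B6 → L2 hit [D]
4: R B6 → L2 hit [D]
5: R B0 → L0 miss [-]
6: W B1 → L1 miss [D]
7: R B1 → L1 hit [D]
8: W B5 → L1 miss wb→B1 [D]

DIRTY = [5, 6]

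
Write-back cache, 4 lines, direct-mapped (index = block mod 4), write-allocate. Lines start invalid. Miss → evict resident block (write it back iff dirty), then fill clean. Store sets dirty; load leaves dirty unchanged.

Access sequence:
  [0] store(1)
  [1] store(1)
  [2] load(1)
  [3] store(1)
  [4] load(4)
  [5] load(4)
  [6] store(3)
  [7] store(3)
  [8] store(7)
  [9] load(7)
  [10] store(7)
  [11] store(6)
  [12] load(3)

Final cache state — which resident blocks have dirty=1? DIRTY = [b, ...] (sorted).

DIRTY = [1, 6]

0: W B1 -> L1 miss  d=D]
1: W B1 -> L1 hit  d=D]
2: R B1 -> L1 hit  d=D]
3: W B1 -> L1 hit  d=D]
4: R B4 -> L0 miss  d=-]
5: R B4 -> L0 hit  d=-]
6: W B3 -> L3 miss  d=D]
7: W B3 -> L3 hit  d=D]
8: W B7 -> L3 miss wb->B3  d=D]
9: R B7 -> L3 hit  d=D]
10: W B7 -> L3 hit  d=D]
11: W B6 -> L2 miss  d=D]
12: R B3 -> L3 miss wb->B7  d=-]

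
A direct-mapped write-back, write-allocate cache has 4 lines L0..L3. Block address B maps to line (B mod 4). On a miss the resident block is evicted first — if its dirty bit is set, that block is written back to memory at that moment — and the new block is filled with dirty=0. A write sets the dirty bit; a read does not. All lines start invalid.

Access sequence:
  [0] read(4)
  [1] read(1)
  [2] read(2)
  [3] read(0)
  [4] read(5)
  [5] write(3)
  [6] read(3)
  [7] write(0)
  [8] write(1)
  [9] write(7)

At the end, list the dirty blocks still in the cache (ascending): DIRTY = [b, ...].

0: R B4 -> L0 miss  d=-]
1: R B1 -> L1 miss  d=-]
2: R B2 -> L2 miss  d=-]
3: R B0 -> L0 miss  d=-]
4: R B5 -> L1 miss  d=-]
5: W B3 -> L3 miss  d=D]
6: R B3 -> L3 hit  d=D]
7: W B0 -> L0 hit  d=D]
8: W B1 -> L1 miss  d=D]
9: W B7 -> L3 miss wb->B3  d=D]

DIRTY = [0, 1, 7]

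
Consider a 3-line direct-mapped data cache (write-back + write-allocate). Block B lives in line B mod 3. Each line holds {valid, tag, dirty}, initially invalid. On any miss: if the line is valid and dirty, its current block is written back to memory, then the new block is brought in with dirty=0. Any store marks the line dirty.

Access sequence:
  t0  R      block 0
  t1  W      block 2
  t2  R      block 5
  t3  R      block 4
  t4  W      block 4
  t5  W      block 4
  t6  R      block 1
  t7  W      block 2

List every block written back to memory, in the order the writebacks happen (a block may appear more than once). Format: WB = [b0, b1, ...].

  0 | R B0 → L0 miss [-]
  1 | W B2 → L2 miss [D]
  2 | R B5 → L2 miss wb→B2 [-]
  3 | R B4 → L1 miss [-]
  4 | W B4 → L1 hit [D]
  5 | W B4 → L1 hit [D]
  6 | R B1 → L1 miss wb→B4 [-]
  7 | W B2 → L2 miss [D]

WB = [2, 4]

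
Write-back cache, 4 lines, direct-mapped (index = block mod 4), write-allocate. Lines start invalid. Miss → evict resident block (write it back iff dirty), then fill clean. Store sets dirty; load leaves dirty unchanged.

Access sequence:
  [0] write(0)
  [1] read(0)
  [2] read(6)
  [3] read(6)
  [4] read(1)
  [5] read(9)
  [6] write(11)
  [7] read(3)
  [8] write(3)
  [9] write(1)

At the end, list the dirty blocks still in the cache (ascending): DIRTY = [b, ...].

0: W B0 → L0 miss [D]
1: R B0 → L0 hit [D]
2: R B6 → L2 miss [-]
3: R B6 → L2 hit [-]
4: R B1 → L1 miss [-]
5: R B9 → L1 miss [-]
6: W B11 → L3 miss [D]
7: R B3 → L3 miss wb→B11 [-]
8: W B3 → L3 hit [D]
9: W B1 → L1 miss [D]

DIRTY = [0, 1, 3]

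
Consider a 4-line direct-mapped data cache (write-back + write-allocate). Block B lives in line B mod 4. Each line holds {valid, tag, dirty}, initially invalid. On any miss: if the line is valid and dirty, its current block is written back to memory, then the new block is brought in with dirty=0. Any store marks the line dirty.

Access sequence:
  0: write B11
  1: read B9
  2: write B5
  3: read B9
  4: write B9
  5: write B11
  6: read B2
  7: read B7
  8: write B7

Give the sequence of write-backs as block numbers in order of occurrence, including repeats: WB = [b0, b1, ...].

WB = [5, 11]

  0 | W B11 → L3 miss [D]
  1 | R B9 → L1 miss [-]
  2 | W B5 → L1 miss [D]
  3 | R B9 → L1 miss wb→B5 [-]
  4 | W B9 → L1 hit [D]
  5 | W B11 → L3 hit [D]
  6 | R B2 → L2 miss [-]
  7 | R B7 → L3 miss wb→B11 [-]
  8 | W B7 → L3 hit [D]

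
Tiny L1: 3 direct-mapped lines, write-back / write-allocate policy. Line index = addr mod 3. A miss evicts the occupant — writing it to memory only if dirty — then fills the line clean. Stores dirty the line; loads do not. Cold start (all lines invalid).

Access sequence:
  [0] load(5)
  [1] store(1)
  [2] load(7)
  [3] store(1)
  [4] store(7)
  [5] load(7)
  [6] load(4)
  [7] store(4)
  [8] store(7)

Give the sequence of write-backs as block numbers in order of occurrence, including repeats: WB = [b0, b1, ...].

0: R B5 → L2 miss [-]
1: W B1 → L1 miss [D]
2: R B7 → L1 miss wb→B1 [-]
3: W B1 → L1 miss [D]
4: W B7 → L1 miss wb→B1 [D]
5: R B7 → L1 hit [D]
6: R B4 → L1 miss wb→B7 [-]
7: W B4 → L1 hit [D]
8: W B7 → L1 miss wb→B4 [D]

WB = [1, 1, 7, 4]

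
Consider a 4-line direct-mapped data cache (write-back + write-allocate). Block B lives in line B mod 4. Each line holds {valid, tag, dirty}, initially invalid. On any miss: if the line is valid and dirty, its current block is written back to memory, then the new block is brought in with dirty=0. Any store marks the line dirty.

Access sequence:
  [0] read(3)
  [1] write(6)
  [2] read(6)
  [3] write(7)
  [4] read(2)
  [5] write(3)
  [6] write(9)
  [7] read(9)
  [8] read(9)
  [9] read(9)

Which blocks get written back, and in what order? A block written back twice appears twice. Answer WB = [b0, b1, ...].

0: R B3 -> L3 miss  d=-]
1: W B6 -> L2 miss  d=D]
2: R B6 -> L2 hit  d=D]
3: W B7 -> L3 miss  d=D]
4: R B2 -> L2 miss wb->B6  d=-]
5: W B3 -> L3 miss wb->B7  d=D]
6: W B9 -> L1 miss  d=D]
7: R B9 -> L1 hit  d=D]
8: R B9 -> L1 hit  d=D]
9: R B9 -> L1 hit  d=D]

WB = [6, 7]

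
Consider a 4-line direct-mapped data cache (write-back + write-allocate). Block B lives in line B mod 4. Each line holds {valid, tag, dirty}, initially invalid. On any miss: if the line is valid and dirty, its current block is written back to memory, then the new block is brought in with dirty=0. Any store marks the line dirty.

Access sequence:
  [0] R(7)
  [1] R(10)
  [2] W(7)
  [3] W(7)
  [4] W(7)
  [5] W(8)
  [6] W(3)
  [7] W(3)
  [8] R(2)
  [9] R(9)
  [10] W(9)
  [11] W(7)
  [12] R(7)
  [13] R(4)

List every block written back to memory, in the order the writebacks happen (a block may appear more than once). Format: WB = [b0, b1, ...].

WB = [7, 3, 8]

0: R B7 -> L3 miss  d=-]
1: R B10 -> L2 miss  d=-]
2: W B7 -> L3 hit  d=D]
3: W B7 -> L3 hit  d=D]
4: W B7 -> L3 hit  d=D]
5: W B8 -> L0 miss  d=D]
6: W B3 -> L3 miss wb->B7  d=D]
7: W B3 -> L3 hit  d=D]
8: R B2 -> L2 miss  d=-]
9: R B9 -> L1 miss  d=-]
10: W B9 -> L1 hit  d=D]
11: W B7 -> L3 miss wb->B3  d=D]
12: R B7 -> L3 hit  d=D]
13: R B4 -> L0 miss wb->B8  d=-]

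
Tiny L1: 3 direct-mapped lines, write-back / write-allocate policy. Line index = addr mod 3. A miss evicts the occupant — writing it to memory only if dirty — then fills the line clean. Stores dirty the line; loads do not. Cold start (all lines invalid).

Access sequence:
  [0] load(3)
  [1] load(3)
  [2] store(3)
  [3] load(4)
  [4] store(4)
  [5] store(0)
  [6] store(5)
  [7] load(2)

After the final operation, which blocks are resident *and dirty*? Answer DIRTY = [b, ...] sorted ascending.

DIRTY = [0, 4]

0: R B3 → L0 miss [-]
1: R B3 → L0 hit [-]
2: W B3 → L0 hit [D]
3: R B4 → L1 miss [-]
4: W B4 → L1 hit [D]
5: W B0 → L0 miss wb→B3 [D]
6: W B5 → L2 miss [D]
7: R B2 → L2 miss wb→B5 [-]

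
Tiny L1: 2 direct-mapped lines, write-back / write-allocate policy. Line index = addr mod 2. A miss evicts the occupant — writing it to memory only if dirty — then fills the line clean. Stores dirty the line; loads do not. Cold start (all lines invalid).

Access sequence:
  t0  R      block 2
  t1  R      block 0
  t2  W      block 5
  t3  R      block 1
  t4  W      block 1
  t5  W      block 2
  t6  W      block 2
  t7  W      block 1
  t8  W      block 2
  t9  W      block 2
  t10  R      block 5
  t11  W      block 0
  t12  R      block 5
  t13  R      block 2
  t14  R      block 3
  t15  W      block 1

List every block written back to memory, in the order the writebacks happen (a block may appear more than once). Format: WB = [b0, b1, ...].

WB = [5, 1, 2, 0]

0: R B2 → L0 miss [-]
1: R B0 → L0 miss [-]
2: W B5 → L1 miss [D]
3: R B1 → L1 miss wb→B5 [-]
4: W B1 → L1 hit [D]
5: W B2 → L0 miss [D]
6: W B2 → L0 hit [D]
7: W B1 → L1 hit [D]
8: W B2 → L0 hit [D]
9: W B2 → L0 hit [D]
10: R B5 → L1 miss wb→B1 [-]
11: W B0 → L0 miss wb→B2 [D]
12: R B5 → L1 hit [-]
13: R B2 → L0 miss wb→B0 [-]
14: R B3 → L1 miss [-]
15: W B1 → L1 miss [D]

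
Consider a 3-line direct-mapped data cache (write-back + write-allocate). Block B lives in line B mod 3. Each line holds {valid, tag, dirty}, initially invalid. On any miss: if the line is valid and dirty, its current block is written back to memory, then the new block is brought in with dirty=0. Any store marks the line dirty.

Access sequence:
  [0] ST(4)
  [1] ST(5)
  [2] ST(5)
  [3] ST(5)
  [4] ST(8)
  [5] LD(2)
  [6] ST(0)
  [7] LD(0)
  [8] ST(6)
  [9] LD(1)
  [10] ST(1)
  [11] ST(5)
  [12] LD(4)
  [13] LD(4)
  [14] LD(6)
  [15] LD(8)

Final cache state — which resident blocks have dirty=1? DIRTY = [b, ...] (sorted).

0: W B4 → L1 miss [D]
1: W B5 → L2 miss [D]
2: W B5 → L2 hit [D]
3: W B5 → L2 hit [D]
4: W B8 → L2 miss wb→B5 [D]
5: R B2 → L2 miss wb→B8 [-]
6: W B0 → L0 miss [D]
7: R B0 → L0 hit [D]
8: W B6 → L0 miss wb→B0 [D]
9: R B1 → L1 miss wb→B4 [-]
10: W B1 → L1 hit [D]
11: W B5 → L2 miss [D]
12: R B4 → L1 miss wb→B1 [-]
13: R B4 → L1 hit [-]
14: R B6 → L0 hit [D]
15: R B8 → L2 miss wb→B5 [-]

DIRTY = [6]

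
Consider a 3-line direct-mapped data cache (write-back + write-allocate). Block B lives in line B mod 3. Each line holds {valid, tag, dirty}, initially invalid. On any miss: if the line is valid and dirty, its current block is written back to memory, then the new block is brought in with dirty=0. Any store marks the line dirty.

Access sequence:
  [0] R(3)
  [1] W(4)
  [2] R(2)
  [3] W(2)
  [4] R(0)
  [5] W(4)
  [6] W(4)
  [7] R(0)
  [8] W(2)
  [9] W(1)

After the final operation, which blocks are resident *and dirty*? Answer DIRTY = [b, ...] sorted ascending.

DIRTY = [1, 2]

  0 | R B3 → L0 miss [-]
  1 | W B4 → L1 miss [D]
  2 | R B2 → L2 miss [-]
  3 | W B2 → L2 hit [D]
  4 | R B0 → L0 miss [-]
  5 | W B4 → L1 hit [D]
  6 | W B4 → L1 hit [D]
  7 | R B0 → L0 hit [-]
  8 | W B2 → L2 hit [D]
  9 | W B1 → L1 miss wb→B4 [D]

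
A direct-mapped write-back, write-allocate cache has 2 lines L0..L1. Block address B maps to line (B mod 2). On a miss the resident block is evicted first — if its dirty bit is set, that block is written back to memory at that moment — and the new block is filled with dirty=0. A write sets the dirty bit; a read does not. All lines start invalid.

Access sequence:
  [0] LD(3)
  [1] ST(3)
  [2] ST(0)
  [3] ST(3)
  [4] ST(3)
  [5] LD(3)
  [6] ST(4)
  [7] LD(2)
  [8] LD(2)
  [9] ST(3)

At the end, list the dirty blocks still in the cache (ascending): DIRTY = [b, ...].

0: R B3 -> L1 miss  d=-]
1: W B3 -> L1 hit  d=D]
2: W B0 -> L0 miss  d=D]
3: W B3 -> L1 hit  d=D]
4: W B3 -> L1 hit  d=D]
5: R B3 -> L1 hit  d=D]
6: W B4 -> L0 miss wb->B0  d=D]
7: R B2 -> L0 miss wb->B4  d=-]
8: R B2 -> L0 hit  d=-]
9: W B3 -> L1 hit  d=D]

DIRTY = [3]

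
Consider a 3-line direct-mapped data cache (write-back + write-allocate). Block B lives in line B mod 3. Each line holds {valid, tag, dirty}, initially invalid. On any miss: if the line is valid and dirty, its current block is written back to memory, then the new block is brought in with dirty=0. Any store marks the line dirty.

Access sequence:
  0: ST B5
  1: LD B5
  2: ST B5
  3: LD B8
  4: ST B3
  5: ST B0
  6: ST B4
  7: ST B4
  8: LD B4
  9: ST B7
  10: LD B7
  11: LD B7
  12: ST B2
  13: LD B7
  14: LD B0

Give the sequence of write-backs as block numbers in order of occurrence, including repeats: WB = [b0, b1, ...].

  0 | W B5 → L2 miss [D]
  1 | R B5 → L2 hit [D]
  2 | W B5 → L2 hit [D]
  3 | R B8 → L2 miss wb→B5 [-]
  4 | W B3 → L0 miss [D]
  5 | W B0 → L0 miss wb→B3 [D]
  6 | W B4 → L1 miss [D]
  7 | W B4 → L1 hit [D]
  8 | R B4 → L1 hit [D]
  9 | W B7 → L1 miss wb→B4 [D]
  10 | R B7 → L1 hit [D]
  11 | R B7 → L1 hit [D]
  12 | W B2 → L2 miss [D]
  13 | R B7 → L1 hit [D]
  14 | R B0 → L0 hit [D]

WB = [5, 3, 4]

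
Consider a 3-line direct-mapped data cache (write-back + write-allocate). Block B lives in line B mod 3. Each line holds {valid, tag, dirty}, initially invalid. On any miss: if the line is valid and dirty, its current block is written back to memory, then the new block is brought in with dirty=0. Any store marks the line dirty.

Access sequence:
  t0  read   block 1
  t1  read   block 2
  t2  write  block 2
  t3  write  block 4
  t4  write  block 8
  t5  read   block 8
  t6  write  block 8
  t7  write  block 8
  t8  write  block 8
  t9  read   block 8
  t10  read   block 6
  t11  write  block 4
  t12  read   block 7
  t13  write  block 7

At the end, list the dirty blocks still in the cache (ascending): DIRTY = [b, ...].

DIRTY = [7, 8]

  0 | R B1 → L1 miss [-]
  1 | R B2 → L2 miss [-]
  2 | W B2 → L2 hit [D]
  3 | W B4 → L1 miss [D]
  4 | W B8 → L2 miss wb→B2 [D]
  5 | R B8 → L2 hit [D]
  6 | W B8 → L2 hit [D]
  7 | W B8 → L2 hit [D]
  8 | W B8 → L2 hit [D]
  9 | R B8 → L2 hit [D]
  10 | R B6 → L0 miss [-]
  11 | W B4 → L1 hit [D]
  12 | R B7 → L1 miss wb→B4 [-]
  13 | W B7 → L1 hit [D]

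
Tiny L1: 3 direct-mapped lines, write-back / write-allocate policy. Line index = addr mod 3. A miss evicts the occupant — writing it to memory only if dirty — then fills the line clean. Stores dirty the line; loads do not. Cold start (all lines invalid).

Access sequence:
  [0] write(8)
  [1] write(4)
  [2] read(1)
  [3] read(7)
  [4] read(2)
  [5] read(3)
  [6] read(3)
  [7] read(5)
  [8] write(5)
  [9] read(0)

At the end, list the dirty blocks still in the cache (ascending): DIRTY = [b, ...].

DIRTY = [5]

0: W B8 -> L2 miss  d=D]
1: W B4 -> L1 miss  d=D]
2: R B1 -> L1 miss wb->B4  d=-]
3: R B7 -> L1 miss  d=-]
4: R B2 -> L2 miss wb->B8  d=-]
5: R B3 -> L0 miss  d=-]
6: R B3 -> L0 hit  d=-]
7: R B5 -> L2 miss  d=-]
8: W B5 -> L2 hit  d=D]
9: R B0 -> L0 miss  d=-]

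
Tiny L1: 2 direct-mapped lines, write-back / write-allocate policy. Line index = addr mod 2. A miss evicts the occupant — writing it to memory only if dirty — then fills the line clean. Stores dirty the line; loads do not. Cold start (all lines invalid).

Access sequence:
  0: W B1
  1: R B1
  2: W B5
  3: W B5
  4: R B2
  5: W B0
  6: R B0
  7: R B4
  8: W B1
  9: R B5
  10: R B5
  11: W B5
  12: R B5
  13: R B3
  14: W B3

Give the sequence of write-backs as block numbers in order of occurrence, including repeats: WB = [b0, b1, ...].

0: W B1 -> L1 miss  d=D]
1: R B1 -> L1 hit  d=D]
2: W B5 -> L1 miss wb->B1  d=D]
3: W B5 -> L1 hit  d=D]
4: R B2 -> L0 miss  d=-]
5: W B0 -> L0 miss  d=D]
6: R B0 -> L0 hit  d=D]
7: R B4 -> L0 miss wb->B0  d=-]
8: W B1 -> L1 miss wb->B5  d=D]
9: R B5 -> L1 miss wb->B1  d=-]
10: R B5 -> L1 hit  d=-]
11: W B5 -> L1 hit  d=D]
12: R B5 -> L1 hit  d=D]
13: R B3 -> L1 miss wb->B5  d=-]
14: W B3 -> L1 hit  d=D]

WB = [1, 0, 5, 1, 5]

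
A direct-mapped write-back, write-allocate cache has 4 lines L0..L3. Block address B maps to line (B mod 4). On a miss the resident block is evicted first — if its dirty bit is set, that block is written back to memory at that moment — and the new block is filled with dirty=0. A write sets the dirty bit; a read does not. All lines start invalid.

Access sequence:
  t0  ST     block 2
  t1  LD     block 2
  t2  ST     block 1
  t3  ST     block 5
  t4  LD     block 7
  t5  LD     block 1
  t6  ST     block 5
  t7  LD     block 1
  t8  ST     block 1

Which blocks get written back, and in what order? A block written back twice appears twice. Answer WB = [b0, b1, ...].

WB = [1, 5, 5]

0: W B2 → L2 miss [D]
1: R B2 → L2 hit [D]
2: W B1 → L1 miss [D]
3: W B5 → L1 miss wb→B1 [D]
4: R B7 → L3 miss [-]
5: R B1 → L1 miss wb→B5 [-]
6: W B5 → L1 miss [D]
7: R B1 → L1 miss wb→B5 [-]
8: W B1 → L1 hit [D]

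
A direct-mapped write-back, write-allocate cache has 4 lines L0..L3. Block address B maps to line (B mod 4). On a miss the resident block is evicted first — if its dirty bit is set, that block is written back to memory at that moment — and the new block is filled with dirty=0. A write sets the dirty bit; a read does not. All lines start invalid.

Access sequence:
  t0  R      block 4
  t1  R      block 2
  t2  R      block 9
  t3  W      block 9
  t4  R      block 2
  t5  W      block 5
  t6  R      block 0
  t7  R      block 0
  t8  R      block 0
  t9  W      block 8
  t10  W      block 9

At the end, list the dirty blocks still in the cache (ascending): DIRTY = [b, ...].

0: R B4 -> L0 miss  d=-]
1: R B2 -> L2 miss  d=-]
2: R B9 -> L1 miss  d=-]
3: W B9 -> L1 hit  d=D]
4: R B2 -> L2 hit  d=-]
5: W B5 -> L1 miss wb->B9  d=D]
6: R B0 -> L0 miss  d=-]
7: R B0 -> L0 hit  d=-]
8: R B0 -> L0 hit  d=-]
9: W B8 -> L0 miss  d=D]
10: W B9 -> L1 miss wb->B5  d=D]

DIRTY = [8, 9]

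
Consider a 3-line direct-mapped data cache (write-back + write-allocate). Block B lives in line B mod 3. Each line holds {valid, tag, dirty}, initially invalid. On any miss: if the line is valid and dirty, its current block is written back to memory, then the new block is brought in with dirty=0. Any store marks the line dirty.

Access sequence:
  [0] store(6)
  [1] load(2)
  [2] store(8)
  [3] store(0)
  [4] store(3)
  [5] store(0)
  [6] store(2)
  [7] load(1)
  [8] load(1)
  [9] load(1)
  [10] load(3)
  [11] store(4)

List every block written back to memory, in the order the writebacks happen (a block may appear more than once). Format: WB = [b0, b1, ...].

WB = [6, 0, 3, 8, 0]

0: W B6 → L0 miss [D]
1: R B2 → L2 miss [-]
2: W B8 → L2 miss [D]
3: W B0 → L0 miss wb→B6 [D]
4: W B3 → L0 miss wb→B0 [D]
5: W B0 → L0 miss wb→B3 [D]
6: W B2 → L2 miss wb→B8 [D]
7: R B1 → L1 miss [-]
8: R B1 → L1 hit [-]
9: R B1 → L1 hit [-]
10: R B3 → L0 miss wb→B0 [-]
11: W B4 → L1 miss [D]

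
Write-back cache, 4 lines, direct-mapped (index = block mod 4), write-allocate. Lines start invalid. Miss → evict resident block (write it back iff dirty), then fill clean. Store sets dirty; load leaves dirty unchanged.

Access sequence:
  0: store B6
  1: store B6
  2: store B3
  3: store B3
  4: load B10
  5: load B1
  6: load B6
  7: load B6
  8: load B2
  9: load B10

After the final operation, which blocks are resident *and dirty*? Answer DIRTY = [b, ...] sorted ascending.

DIRTY = [3]

0: W B6 -> L2 miss  d=D]
1: W B6 -> L2 hit  d=D]
2: W B3 -> L3 miss  d=D]
3: W B3 -> L3 hit  d=D]
4: R B10 -> L2 miss wb->B6  d=-]
5: R B1 -> L1 miss  d=-]
6: R B6 -> L2 miss  d=-]
7: R B6 -> L2 hit  d=-]
8: R B2 -> L2 miss  d=-]
9: R B10 -> L2 miss  d=-]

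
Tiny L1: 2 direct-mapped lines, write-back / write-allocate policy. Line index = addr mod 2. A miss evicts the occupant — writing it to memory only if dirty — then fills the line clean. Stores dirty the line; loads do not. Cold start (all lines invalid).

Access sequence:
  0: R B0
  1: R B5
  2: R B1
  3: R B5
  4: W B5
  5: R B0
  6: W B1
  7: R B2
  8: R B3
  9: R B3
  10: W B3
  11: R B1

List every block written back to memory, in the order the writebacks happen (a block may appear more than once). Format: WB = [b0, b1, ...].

0: R B0 -> L0 miss  d=-]
1: R B5 -> L1 miss  d=-]
2: R B1 -> L1 miss  d=-]
3: R B5 -> L1 miss  d=-]
4: W B5 -> L1 hit  d=D]
5: R B0 -> L0 hit  d=-]
6: W B1 -> L1 miss wb->B5  d=D]
7: R B2 -> L0 miss  d=-]
8: R B3 -> L1 miss wb->B1  d=-]
9: R B3 -> L1 hit  d=-]
10: W B3 -> L1 hit  d=D]
11: R B1 -> L1 miss wb->B3  d=-]

WB = [5, 1, 3]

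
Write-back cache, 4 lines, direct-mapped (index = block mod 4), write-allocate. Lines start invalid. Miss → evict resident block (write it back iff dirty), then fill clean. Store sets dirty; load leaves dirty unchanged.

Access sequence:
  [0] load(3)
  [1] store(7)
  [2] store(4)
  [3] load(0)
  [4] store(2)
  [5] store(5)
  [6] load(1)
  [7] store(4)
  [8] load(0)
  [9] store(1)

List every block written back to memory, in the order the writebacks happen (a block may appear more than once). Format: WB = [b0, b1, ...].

0: R B3 → L3 miss [-]
1: W B7 → L3 miss [D]
2: W B4 → L0 miss [D]
3: R B0 → L0 miss wb→B4 [-]
4: W B2 → L2 miss [D]
5: W B5 → L1 miss [D]
6: R B1 → L1 miss wb→B5 [-]
7: W B4 → L0 miss [D]
8: R B0 → L0 miss wb→B4 [-]
9: W B1 → L1 hit [D]

WB = [4, 5, 4]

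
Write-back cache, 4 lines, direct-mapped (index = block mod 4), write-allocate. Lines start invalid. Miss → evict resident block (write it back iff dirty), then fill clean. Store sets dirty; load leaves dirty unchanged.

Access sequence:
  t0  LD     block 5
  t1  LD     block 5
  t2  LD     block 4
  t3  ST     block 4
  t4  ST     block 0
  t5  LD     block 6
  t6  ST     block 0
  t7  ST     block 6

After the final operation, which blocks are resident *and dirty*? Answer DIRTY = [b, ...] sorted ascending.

0: R B5 -> L1 miss  d=-]
1: R B5 -> L1 hit  d=-]
2: R B4 -> L0 miss  d=-]
3: W B4 -> L0 hit  d=D]
4: W B0 -> L0 miss wb->B4  d=D]
5: R B6 -> L2 miss  d=-]
6: W B0 -> L0 hit  d=D]
7: W B6 -> L2 hit  d=D]

DIRTY = [0, 6]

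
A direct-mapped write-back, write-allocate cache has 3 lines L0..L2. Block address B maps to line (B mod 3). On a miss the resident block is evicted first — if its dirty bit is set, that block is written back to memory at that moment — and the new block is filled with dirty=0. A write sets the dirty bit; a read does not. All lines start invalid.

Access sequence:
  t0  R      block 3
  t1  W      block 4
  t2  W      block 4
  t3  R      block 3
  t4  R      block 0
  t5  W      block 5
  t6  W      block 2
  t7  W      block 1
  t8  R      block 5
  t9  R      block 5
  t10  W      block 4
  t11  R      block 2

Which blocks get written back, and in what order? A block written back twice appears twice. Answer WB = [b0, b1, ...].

  0 | R B3 → L0 miss [-]
  1 | W B4 → L1 miss [D]
  2 | W B4 → L1 hit [D]
  3 | R B3 → L0 hit [-]
  4 | R B0 → L0 miss [-]
  5 | W B5 → L2 miss [D]
  6 | W B2 → L2 miss wb→B5 [D]
  7 | W B1 → L1 miss wb→B4 [D]
  8 | R B5 → L2 miss wb→B2 [-]
  9 | R B5 → L2 hit [-]
  10 | W B4 → L1 miss wb→B1 [D]
  11 | R B2 → L2 miss [-]

WB = [5, 4, 2, 1]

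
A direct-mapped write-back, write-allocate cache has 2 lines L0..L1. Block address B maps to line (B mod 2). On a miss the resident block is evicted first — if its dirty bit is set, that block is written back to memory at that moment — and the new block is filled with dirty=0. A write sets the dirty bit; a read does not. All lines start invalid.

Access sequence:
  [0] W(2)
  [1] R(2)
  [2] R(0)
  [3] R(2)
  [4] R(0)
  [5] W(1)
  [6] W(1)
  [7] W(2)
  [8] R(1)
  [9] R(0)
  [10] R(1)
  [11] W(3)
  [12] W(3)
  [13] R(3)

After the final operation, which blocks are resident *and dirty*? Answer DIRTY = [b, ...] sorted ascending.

0: W B2 → L0 miss [D]
1: R B2 → L0 hit [D]
2: R B0 → L0 miss wb→B2 [-]
3: R B2 → L0 miss [-]
4: R B0 → L0 miss [-]
5: W B1 → L1 miss [D]
6: W B1 → L1 hit [D]
7: W B2 → L0 miss [D]
8: R B1 → L1 hit [D]
9: R B0 → L0 miss wb→B2 [-]
10: R B1 → L1 hit [D]
11: W B3 → L1 miss wb→B1 [D]
12: W B3 → L1 hit [D]
13: R B3 → L1 hit [D]

DIRTY = [3]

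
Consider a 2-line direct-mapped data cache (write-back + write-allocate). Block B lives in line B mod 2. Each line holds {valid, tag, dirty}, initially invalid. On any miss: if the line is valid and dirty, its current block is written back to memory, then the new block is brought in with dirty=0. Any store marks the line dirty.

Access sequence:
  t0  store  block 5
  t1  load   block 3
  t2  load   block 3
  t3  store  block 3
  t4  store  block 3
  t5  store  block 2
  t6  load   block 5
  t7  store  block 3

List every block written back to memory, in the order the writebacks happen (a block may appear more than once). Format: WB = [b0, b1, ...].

0: W B5 -> L1 miss  d=D]
1: R B3 -> L1 miss wb->B5  d=-]
2: R B3 -> L1 hit  d=-]
3: W B3 -> L1 hit  d=D]
4: W B3 -> L1 hit  d=D]
5: W B2 -> L0 miss  d=D]
6: R B5 -> L1 miss wb->B3  d=-]
7: W B3 -> L1 miss  d=D]

WB = [5, 3]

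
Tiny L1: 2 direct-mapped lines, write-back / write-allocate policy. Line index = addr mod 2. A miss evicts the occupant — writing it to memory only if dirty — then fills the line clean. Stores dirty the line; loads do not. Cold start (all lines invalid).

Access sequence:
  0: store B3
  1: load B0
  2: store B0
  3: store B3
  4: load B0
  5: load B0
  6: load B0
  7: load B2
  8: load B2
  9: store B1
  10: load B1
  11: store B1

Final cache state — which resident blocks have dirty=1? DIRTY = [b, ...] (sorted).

0: W B3 → L1 miss [D]
1: R B0 → L0 miss [-]
2: W B0 → L0 hit [D]
3: W B3 → L1 hit [D]
4: R B0 → L0 hit [D]
5: R B0 → L0 hit [D]
6: R B0 → L0 hit [D]
7: R B2 → L0 miss wb→B0 [-]
8: R B2 → L0 hit [-]
9: W B1 → L1 miss wb→B3 [D]
10: R B1 → L1 hit [D]
11: W B1 → L1 hit [D]

DIRTY = [1]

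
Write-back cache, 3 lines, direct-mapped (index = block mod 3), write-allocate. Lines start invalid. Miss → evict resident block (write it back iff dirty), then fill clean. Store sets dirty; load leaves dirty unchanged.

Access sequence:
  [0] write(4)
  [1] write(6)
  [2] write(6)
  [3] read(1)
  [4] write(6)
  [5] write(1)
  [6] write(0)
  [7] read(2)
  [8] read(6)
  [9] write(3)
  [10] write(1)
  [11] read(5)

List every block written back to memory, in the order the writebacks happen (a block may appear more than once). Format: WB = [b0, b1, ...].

0: W B4 -> L1 miss  d=D]
1: W B6 -> L0 miss  d=D]
2: W B6 -> L0 hit  d=D]
3: R B1 -> L1 miss wb->B4  d=-]
4: W B6 -> L0 hit  d=D]
5: W B1 -> L1 hit  d=D]
6: W B0 -> L0 miss wb->B6  d=D]
7: R B2 -> L2 miss  d=-]
8: R B6 -> L0 miss wb->B0  d=-]
9: W B3 -> L0 miss  d=D]
10: W B1 -> L1 hit  d=D]
11: R B5 -> L2 miss  d=-]

WB = [4, 6, 0]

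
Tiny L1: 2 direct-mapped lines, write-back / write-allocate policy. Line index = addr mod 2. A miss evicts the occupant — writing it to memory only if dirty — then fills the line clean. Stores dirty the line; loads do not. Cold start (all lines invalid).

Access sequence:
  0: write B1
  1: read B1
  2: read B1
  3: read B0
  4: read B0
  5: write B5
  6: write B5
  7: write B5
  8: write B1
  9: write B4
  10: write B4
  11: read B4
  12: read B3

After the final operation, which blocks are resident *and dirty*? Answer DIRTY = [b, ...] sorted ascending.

DIRTY = [4]

0: W B1 -> L1 miss  d=D]
1: R B1 -> L1 hit  d=D]
2: R B1 -> L1 hit  d=D]
3: R B0 -> L0 miss  d=-]
4: R B0 -> L0 hit  d=-]
5: W B5 -> L1 miss wb->B1  d=D]
6: W B5 -> L1 hit  d=D]
7: W B5 -> L1 hit  d=D]
8: W B1 -> L1 miss wb->B5  d=D]
9: W B4 -> L0 miss  d=D]
10: W B4 -> L0 hit  d=D]
11: R B4 -> L0 hit  d=D]
12: R B3 -> L1 miss wb->B1  d=-]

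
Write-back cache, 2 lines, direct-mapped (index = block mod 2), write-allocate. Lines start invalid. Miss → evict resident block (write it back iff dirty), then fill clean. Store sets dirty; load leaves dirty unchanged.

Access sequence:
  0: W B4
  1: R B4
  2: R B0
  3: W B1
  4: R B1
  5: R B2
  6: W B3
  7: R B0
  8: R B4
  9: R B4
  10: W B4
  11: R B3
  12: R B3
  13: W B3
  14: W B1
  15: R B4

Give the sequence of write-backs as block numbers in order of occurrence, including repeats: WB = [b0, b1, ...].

0: W B4 -> L0 miss  d=D]
1: R B4 -> L0 hit  d=D]
2: R B0 -> L0 miss wb->B4  d=-]
3: W B1 -> L1 miss  d=D]
4: R B1 -> L1 hit  d=D]
5: R B2 -> L0 miss  d=-]
6: W B3 -> L1 miss wb->B1  d=D]
7: R B0 -> L0 miss  d=-]
8: R B4 -> L0 miss  d=-]
9: R B4 -> L0 hit  d=-]
10: W B4 -> L0 hit  d=D]
11: R B3 -> L1 hit  d=D]
12: R B3 -> L1 hit  d=D]
13: W B3 -> L1 hit  d=D]
14: W B1 -> L1 miss wb->B3  d=D]
15: R B4 -> L0 hit  d=D]

WB = [4, 1, 3]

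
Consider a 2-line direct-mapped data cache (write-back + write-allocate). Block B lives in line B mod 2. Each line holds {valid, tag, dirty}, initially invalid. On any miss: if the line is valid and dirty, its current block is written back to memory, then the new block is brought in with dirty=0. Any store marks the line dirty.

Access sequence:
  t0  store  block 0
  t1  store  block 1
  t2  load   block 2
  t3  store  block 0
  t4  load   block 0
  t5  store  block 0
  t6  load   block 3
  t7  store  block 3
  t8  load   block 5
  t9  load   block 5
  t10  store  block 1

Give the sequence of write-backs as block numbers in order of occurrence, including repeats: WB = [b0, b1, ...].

WB = [0, 1, 3]

  0 | W B0 → L0 miss [D]
  1 | W B1 → L1 miss [D]
  2 | R B2 → L0 miss wb→B0 [-]
  3 | W B0 → L0 miss [D]
  4 | R B0 → L0 hit [D]
  5 | W B0 → L0 hit [D]
  6 | R B3 → L1 miss wb→B1 [-]
  7 | W B3 → L1 hit [D]
  8 | R B5 → L1 miss wb→B3 [-]
  9 | R B5 → L1 hit [-]
  10 | W B1 → L1 miss [D]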